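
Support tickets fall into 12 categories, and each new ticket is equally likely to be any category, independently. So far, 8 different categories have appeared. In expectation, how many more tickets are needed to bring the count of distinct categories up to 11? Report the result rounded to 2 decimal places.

13.00

With k distinct categories already seen, the next new one takes an expected 12/(12-k) tickets.
Sum over k = 8,...,10: E = 12/4 + 12/3 + 12/2 = 13.000.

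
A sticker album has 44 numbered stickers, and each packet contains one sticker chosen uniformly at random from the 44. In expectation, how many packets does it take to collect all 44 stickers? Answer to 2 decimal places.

The wait to go from k to k+1 distinct stickers is geometric with mean 44/(44-k).
E[T] = 44/44 + 44/43 + 44/42 + ... + 44/2 + 44/1 = 44·H_{44}.
H_{44} = 4.373, so E[T] = 192.400.

192.40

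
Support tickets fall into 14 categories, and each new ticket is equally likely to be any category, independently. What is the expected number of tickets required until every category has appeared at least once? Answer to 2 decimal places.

Split into phases: going from k distinct to k+1 distinct takes on average 14/(14-k) tickets.
E[T] = 14/14 + 14/13 + 14/12 + ... + 14/2 + 14/1 = 14·H_{14}.
H_{14} = 3.252, so E[T] = 45.522.

45.52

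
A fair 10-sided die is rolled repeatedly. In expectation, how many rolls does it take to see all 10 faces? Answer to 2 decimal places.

29.29

The wait to go from k to k+1 distinct faces is geometric with mean 10/(10-k).
E[T] = 10/10 + 10/9 + 10/8 + ... + 10/2 + 10/1 = 10·H_{10}.
H_{10} = 2.929, so E[T] = 29.290.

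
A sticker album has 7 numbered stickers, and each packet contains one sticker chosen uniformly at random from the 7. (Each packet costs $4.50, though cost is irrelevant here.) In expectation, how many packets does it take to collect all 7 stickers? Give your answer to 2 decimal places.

18.15

After k distinct stickers have appeared, the next packet gives a new one with probability (7-k)/7, so the expected wait for the (k+1)-th is 7/(7-k).
E[T] = 7/7 + 7/6 + 7/5 + ... + 7/2 + 7/1 = 7·H_{7}.
H_{7} = 2.593, so E[T] = 18.150.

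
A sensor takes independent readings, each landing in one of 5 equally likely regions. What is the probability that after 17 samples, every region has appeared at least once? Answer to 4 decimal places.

0.8891

By inclusion–exclusion over which regions are missing,
P(all seen) = Σ_{j=0}^{5} (-1)^j C(5,j)((5-j)/5)^17
= 1.00000 - 0.11259 + 0.00169 - 0.00000 + 0.00000 - 0.00000
= 0.88910.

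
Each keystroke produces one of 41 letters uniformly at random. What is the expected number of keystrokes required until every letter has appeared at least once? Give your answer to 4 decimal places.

176.4203

After k distinct letters have appeared, the next keystroke gives a new one with probability (41-k)/41, so the expected wait for the (k+1)-th is 41/(41-k).
E[T] = 41/41 + 41/40 + 41/39 + ... + 41/2 + 41/1 = 41·H_{41}.
H_{41} = 4.30293, so E[T] = 176.42026.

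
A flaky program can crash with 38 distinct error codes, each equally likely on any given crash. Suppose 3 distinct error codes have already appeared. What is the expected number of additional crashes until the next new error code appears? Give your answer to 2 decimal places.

1.09

The number of crashes until the next new error code is geometric with success probability 35/38, so its mean is 38/35.
E = 38/35 = 1.086.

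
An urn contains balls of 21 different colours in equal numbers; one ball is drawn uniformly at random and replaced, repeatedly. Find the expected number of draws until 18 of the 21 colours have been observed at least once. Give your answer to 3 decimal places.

38.053

Going from k to k+1 distinct takes a geometric number of draws with mean 21/(21-k).
Sum over k = 0,...,17: E = 21/21 + 21/20 + 21/19 + ... + 21/5 + 21/4 = 38.0525.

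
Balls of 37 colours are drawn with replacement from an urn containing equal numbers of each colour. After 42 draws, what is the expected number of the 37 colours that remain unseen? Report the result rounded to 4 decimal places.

For each colour, P(unseen after 42) = (36/37)^42 = 0.31640.
By linearity of expectation, E[unseen] = 37·(36/37)^42 = 11.70670.

11.7067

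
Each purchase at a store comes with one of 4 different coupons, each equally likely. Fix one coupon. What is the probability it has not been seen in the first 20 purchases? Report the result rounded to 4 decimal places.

0.0032

On each purchase the fixed coupon fails to appear with probability 3/4.
P(still missing after 20) = (3/4)^20 = 0.00317.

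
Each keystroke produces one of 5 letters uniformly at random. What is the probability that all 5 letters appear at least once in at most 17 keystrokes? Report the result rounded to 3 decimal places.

By inclusion–exclusion over which letters are missing,
P(all seen) = Σ_{j=0}^{5} (-1)^j C(5,j)((5-j)/5)^17
= 1.0000 - 0.1126 + 0.0017 - 0.0000 + 0.0000 - 0.0000
= 0.8891.

0.889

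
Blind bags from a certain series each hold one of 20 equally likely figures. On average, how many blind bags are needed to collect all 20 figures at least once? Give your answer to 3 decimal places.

Split into phases: going from k distinct to k+1 distinct takes on average 20/(20-k) blind bags.
E[T] = 20/20 + 20/19 + 20/18 + ... + 20/2 + 20/1 = 20·H_{20}.
H_{20} = 3.5977, so E[T] = 71.9548.

71.955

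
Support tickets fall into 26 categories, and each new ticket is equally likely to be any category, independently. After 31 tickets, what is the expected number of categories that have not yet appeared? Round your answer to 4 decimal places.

For each category, P(unseen after 31) = (25/26)^31 = 0.29646.
By linearity of expectation, E[unseen] = 26·(25/26)^31 = 7.70797.

7.7080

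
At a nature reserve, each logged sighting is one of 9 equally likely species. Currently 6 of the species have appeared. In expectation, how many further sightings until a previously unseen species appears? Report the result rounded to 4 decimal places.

The number of sightings until the next new species is geometric with success probability 3/9, so its mean is 9/3.
E = 9/3 = 3.00000.

3.0000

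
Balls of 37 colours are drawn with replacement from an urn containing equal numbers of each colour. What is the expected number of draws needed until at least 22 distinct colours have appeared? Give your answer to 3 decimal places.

32.684

With k distinct colours already seen, the next new one arrives after an expected 37/(37-k) draws.
Sum over k = 0,...,21: E = 37/37 + 37/36 + 37/35 + ... + 37/17 + 37/16 = 32.6842.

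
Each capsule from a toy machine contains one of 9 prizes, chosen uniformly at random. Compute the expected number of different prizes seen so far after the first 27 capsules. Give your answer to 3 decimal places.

8.626

For each prize, P(seen in 27 capsules) = 1 - (8/9)^27 = 0.9584.
By linearity of expectation, E[distinct seen] = 9·(1 - (8/9)^27) = 8.6258.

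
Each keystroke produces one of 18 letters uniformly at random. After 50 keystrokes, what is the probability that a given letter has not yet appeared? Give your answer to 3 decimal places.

0.057

Each keystroke misses the fixed letter with probability (18-1)/18 = 17/18, independently.
P(still missing after 50) = (17/18)^50 = 0.0574.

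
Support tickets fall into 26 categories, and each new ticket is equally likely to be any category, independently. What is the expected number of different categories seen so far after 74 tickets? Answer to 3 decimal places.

24.573

For each category, P(seen in 74 tickets) = 1 - (25/26)^74 = 0.9451.
By linearity of expectation, E[distinct seen] = 26·(1 - (25/26)^74) = 24.5727.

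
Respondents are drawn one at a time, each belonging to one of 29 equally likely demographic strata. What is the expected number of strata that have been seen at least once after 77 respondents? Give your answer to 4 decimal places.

For each stratum, P(seen in 77 respondents) = 1 - (28/29)^77 = 0.93293.
By linearity of expectation, E[distinct seen] = 29·(1 - (28/29)^77) = 27.05500.

27.0550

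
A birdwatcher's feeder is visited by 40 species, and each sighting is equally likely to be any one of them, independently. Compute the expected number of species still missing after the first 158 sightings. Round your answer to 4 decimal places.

0.7325

For each species, P(unseen after 158) = (39/40)^158 = 0.01831.
By linearity of expectation, E[unseen] = 40·(39/40)^158 = 0.73247.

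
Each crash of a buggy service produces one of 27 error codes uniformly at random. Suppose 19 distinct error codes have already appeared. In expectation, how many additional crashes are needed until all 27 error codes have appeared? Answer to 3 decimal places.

73.382

From k distinct to k+1 distinct takes on average 27/(27-k) crashes.
Sum over k = 19,...,26: E = 27/8 + 27/7 + 27/6 + ... + 27/2 + 27/1 = 73.3821.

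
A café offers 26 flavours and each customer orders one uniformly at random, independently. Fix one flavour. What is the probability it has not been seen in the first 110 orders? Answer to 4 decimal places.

0.0134

Each order misses the fixed flavour with probability (26-1)/26 = 25/26, independently.
P(still missing after 110) = (25/26)^110 = 0.01338.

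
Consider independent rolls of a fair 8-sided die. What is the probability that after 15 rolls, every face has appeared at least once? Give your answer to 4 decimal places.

Let A_i be the event that face i is missing after 15 rolls. By inclusion–exclusion on the A_i,
P(all seen) = Σ_{j=0}^{8} (-1)^j C(8,j)((8-j)/8)^15
= 1.00000 - 1.07947 + 0.37418 - 0.04857 + 0.00214 - 0.00002 + 0.00000 - 0.00000 + 0.00000
= 0.24825.

0.2482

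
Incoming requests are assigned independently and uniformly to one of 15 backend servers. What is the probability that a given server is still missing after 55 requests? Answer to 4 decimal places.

Each request misses the fixed server with probability (15-1)/15 = 14/15, independently.
P(still missing after 55) = (14/15)^55 = 0.02249.

0.0225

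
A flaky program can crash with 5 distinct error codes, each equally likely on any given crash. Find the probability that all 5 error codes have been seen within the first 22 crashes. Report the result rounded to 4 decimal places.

By inclusion–exclusion over which error codes are missing,
P(all seen) = Σ_{j=0}^{5} (-1)^j C(5,j)((5-j)/5)^22
= 1.00000 - 0.03689 + 0.00013 - 0.00000 + 0.00000 - 0.00000
= 0.96324.

0.9632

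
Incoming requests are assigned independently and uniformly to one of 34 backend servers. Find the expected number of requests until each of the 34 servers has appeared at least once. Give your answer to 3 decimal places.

After k distinct servers have appeared, the next request gives a new one with probability (34-k)/34, so the expected wait for the (k+1)-th is 34/(34-k).
E[T] = 34/34 + 34/33 + 34/32 + ... + 34/2 + 34/1 = 34·H_{34}.
H_{34} = 4.1182, so E[T] = 140.0191.

140.019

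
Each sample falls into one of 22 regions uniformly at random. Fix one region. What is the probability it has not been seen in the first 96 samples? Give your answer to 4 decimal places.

0.0115

On each sample the fixed region fails to appear with probability 21/22.
P(still missing after 96) = (21/22)^96 = 0.01149.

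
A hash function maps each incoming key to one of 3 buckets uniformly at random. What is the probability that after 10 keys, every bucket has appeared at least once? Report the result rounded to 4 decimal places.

By inclusion–exclusion over which buckets are missing,
P(all seen) = Σ_{j=0}^{3} (-1)^j C(3,j)((3-j)/3)^10
= 1.00000 - 0.05202 + 0.00005 - 0.00000
= 0.94803.

0.9480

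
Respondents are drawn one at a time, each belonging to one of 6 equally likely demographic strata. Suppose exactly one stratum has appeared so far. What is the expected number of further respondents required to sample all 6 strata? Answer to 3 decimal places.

The wait to go from k to k+1 distinct strata is geometric with mean 6/(6-k).
Sum over k = 1,...,5: E = 6/5 + 6/4 + 6/3 + 6/2 + 6/1 = 13.7000.

13.700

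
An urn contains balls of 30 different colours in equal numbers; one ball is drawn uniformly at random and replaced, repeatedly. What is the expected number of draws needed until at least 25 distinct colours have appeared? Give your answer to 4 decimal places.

Going from k to k+1 distinct takes a geometric number of draws with mean 30/(30-k).
Sum over k = 0,...,24: E = 30/30 + 30/29 + 30/28 + ... + 30/7 + 30/6 = 51.34961.

51.3496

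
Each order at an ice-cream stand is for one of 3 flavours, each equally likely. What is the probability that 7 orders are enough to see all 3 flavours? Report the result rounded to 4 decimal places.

0.8258

By inclusion–exclusion over which flavours are missing,
P(all seen) = Σ_{j=0}^{3} (-1)^j C(3,j)((3-j)/3)^7
= 1.00000 - 0.17558 + 0.00137 - 0.00000
= 0.82579.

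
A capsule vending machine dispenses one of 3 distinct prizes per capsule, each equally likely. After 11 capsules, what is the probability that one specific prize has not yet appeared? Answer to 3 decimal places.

On each capsule the fixed prize fails to appear with probability 2/3.
P(still missing after 11) = (2/3)^11 = 0.0116.

0.012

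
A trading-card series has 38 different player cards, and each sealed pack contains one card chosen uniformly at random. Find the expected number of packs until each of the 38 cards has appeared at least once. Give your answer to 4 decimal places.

Split into phases: going from k distinct to k+1 distinct takes on average 38/(38-k) packs.
E[T] = 38/38 + 38/37 + 38/36 + ... + 38/2 + 38/1 = 38·H_{38}.
H_{38} = 4.22790, so E[T] = 160.66028.

160.6603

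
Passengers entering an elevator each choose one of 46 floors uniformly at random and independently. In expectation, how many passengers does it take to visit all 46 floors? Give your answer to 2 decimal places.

203.17

After k distinct floors have appeared, the next passenger gives a new one with probability (46-k)/46, so the expected wait for the (k+1)-th is 46/(46-k).
E[T] = 46/46 + 46/45 + 46/44 + ... + 46/2 + 46/1 = 46·H_{46}.
H_{46} = 4.417, so E[T] = 203.168.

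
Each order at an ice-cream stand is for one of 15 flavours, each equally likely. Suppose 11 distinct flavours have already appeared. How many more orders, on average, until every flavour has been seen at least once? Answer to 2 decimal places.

The wait to go from k to k+1 distinct flavours is geometric with mean 15/(15-k).
Sum over k = 11,...,14: E = 15/4 + 15/3 + 15/2 + 15/1 = 31.250.

31.25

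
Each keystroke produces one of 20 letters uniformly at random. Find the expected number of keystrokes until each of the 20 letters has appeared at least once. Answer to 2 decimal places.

Split into phases: going from k distinct to k+1 distinct takes on average 20/(20-k) keystrokes.
E[T] = 20/20 + 20/19 + 20/18 + ... + 20/2 + 20/1 = 20·H_{20}.
H_{20} = 3.598, so E[T] = 71.955.

71.95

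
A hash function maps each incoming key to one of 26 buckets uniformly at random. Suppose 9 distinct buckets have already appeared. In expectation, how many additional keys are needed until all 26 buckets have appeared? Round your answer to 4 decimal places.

With k distinct buckets already seen, the next new one takes an expected 26/(26-k) keys.
Sum over k = 9,...,25: E = 26/17 + 26/16 + 26/15 + ... + 26/2 + 26/1 = 89.42837.

89.4284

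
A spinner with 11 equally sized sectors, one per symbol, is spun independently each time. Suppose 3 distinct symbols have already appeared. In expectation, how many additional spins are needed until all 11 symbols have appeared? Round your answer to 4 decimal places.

29.8964

The wait to go from k to k+1 distinct symbols is geometric with mean 11/(11-k).
Sum over k = 3,...,10: E = 11/8 + 11/7 + 11/6 + ... + 11/2 + 11/1 = 29.89643.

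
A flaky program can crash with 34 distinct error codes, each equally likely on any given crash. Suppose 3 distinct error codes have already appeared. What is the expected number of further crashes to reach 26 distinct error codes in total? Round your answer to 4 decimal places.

From k distinct to k+1 distinct takes on average 34/(34-k) crashes.
Sum over k = 3,...,25: E = 34/31 + 34/30 + 34/29 + ... + 34/10 + 34/9 = 44.51919.

44.5192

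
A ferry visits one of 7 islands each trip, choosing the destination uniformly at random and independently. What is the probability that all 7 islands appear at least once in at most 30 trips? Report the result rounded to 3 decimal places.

0.932

Let A_i be the event that island i is missing after 30 trips. By inclusion–exclusion on the A_i,
P(all seen) = Σ_{j=0}^{7} (-1)^j C(7,j)((7-j)/7)^30
= 1.0000 - 0.0687 + 0.0009 - 0.0000 + 0.0000 - 0.0000 + 0.0000 - 0.0000
= 0.9322.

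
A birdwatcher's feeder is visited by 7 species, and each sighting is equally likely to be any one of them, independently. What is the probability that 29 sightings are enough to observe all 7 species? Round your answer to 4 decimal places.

0.9211

Let A_i be the event that species i is missing after 29 sightings. By inclusion–exclusion on the A_i,
P(all seen) = Σ_{j=0}^{7} (-1)^j C(7,j)((7-j)/7)^29
= 1.00000 - 0.08010 + 0.00121 - 0.00000 + 0.00000 - 0.00000 + 0.00000 - 0.00000
= 0.92111.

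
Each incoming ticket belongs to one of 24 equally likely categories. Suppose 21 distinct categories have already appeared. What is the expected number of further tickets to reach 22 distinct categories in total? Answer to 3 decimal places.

The wait to go from k to k+1 distinct categories is geometric with mean 24/(24-k).
Only the k = 21 term is needed: E = 24/3 = 8.0000.

8.000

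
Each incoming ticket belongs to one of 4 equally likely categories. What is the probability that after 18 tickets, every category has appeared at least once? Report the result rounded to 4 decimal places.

Let A_i be the event that category i is missing after 18 tickets. By inclusion–exclusion on the A_i,
P(all seen) = Σ_{j=0}^{4} (-1)^j C(4,j)((4-j)/4)^18
= 1.00000 - 0.02255 + 0.00002 - 0.00000 + 0.00000
= 0.97747.

0.9775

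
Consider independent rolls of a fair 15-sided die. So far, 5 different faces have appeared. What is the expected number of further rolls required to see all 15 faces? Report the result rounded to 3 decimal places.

43.935

With k distinct faces already seen, the next new one takes an expected 15/(15-k) rolls.
Sum over k = 5,...,14: E = 15/10 + 15/9 + 15/8 + ... + 15/2 + 15/1 = 43.9345.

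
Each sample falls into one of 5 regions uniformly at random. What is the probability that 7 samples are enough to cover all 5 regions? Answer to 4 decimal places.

Let A_i be the event that region i is missing after 7 samples. By inclusion–exclusion on the A_i,
P(all seen) = Σ_{j=0}^{5} (-1)^j C(5,j)((5-j)/5)^7
= 1.00000 - 1.04858 + 0.27994 - 0.01638 + 0.00006 - 0.00000
= 0.21504.

0.2150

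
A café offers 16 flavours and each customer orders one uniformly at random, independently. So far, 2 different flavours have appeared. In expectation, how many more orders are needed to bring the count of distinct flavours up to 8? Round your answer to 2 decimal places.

8.54

With k distinct flavours already seen, the next new one takes an expected 16/(16-k) orders.
Sum over k = 2,...,7: E = 16/14 + 16/13 + 16/12 + 16/11 + 16/10 + 16/9 = 8.539.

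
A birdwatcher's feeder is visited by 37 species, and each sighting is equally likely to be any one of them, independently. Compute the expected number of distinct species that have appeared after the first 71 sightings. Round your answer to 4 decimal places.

31.7112

For each species, P(seen in 71 sightings) = 1 - (36/37)^71 = 0.85706.
By linearity of expectation, E[distinct seen] = 37·(1 - (36/37)^71) = 31.71120.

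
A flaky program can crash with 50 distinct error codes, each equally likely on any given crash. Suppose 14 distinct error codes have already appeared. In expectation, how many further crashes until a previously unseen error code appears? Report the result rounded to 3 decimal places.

Each crash yields a new error code with probability (50-14)/50 = 36/50, so the wait is geometric with mean 50/36.
E = 50/36 = 1.3889.

1.389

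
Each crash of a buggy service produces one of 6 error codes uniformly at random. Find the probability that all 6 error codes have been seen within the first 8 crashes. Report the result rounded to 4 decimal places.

0.1140

Let A_i be the event that error code i is missing after 8 crashes. By inclusion–exclusion on the A_i,
P(all seen) = Σ_{j=0}^{6} (-1)^j C(6,j)((6-j)/6)^8
= 1.00000 - 1.39541 + 0.58528 - 0.07813 + 0.00229 - 0.00000 + 0.00000
= 0.11403.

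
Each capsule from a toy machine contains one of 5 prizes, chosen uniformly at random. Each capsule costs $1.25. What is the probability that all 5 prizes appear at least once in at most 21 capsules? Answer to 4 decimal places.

0.9541

By inclusion–exclusion over which prizes are missing,
P(all seen) = Σ_{j=0}^{5} (-1)^j C(5,j)((5-j)/5)^21
= 1.00000 - 0.04612 + 0.00022 - 0.00000 + 0.00000 - 0.00000
= 0.95410.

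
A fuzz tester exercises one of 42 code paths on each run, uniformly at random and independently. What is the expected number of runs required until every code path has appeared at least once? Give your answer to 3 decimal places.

181.723

The wait to go from k to k+1 distinct code paths is geometric with mean 42/(42-k).
E[T] = 42/42 + 42/41 + 42/40 + ... + 42/2 + 42/1 = 42·H_{42}.
H_{42} = 4.3267, so E[T] = 181.7232.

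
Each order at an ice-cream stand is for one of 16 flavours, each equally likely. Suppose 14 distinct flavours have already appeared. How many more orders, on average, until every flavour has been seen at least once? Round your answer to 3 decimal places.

With k distinct flavours already seen, the next new one takes an expected 16/(16-k) orders.
Sum over k = 14,...,15: E = 16/2 + 16/1 = 24.0000.

24.000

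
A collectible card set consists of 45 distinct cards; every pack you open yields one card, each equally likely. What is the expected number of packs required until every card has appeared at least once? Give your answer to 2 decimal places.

197.77

After k distinct cards have appeared, the next pack gives a new one with probability (45-k)/45, so the expected wait for the (k+1)-th is 45/(45-k).
E[T] = 45/45 + 45/44 + 45/43 + ... + 45/2 + 45/1 = 45·H_{45}.
H_{45} = 4.395, so E[T] = 197.773.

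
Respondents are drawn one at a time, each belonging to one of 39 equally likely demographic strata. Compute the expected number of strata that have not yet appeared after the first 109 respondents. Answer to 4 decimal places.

For each stratum, P(unseen after 109) = (38/39)^109 = 0.05893.
By linearity of expectation, E[unseen] = 39·(38/39)^109 = 2.29845.

2.2984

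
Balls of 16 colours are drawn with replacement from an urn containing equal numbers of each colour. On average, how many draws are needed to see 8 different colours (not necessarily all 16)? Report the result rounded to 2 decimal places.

10.61

Going from k to k+1 distinct takes a geometric number of draws with mean 16/(16-k).
Sum over k = 0,...,7: E = 16/16 + 16/15 + 16/14 + ... + 16/10 + 16/9 = 10.606.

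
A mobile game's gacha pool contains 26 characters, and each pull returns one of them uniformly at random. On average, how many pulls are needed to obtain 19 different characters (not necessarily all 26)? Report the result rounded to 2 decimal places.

32.80

With k distinct characters already seen, the next new one arrives after an expected 26/(26-k) pulls.
Sum over k = 0,...,18: E = 26/26 + 26/25 + 26/24 + ... + 26/9 + 26/8 = 32.801.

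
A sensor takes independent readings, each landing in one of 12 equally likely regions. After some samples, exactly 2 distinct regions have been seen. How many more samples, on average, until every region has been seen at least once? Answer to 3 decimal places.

35.148

From k distinct to k+1 distinct takes on average 12/(12-k) samples.
Sum over k = 2,...,11: E = 12/10 + 12/9 + 12/8 + ... + 12/2 + 12/1 = 35.1476.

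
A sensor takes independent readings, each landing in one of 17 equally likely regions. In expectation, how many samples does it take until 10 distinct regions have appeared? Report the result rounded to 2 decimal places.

14.39

Going from k to k+1 distinct takes a geometric number of samples with mean 17/(17-k).
Sum over k = 0,...,9: E = 17/17 + 17/16 + 17/15 + ... + 17/9 + 17/8 = 14.394.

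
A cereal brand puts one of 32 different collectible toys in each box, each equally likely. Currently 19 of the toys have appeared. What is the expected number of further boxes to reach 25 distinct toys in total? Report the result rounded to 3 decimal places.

18.793

From k distinct to k+1 distinct takes on average 32/(32-k) boxes.
Sum over k = 19,...,24: E = 32/13 + 32/12 + 32/11 + 32/10 + 32/9 + 32/8 = 18.7929.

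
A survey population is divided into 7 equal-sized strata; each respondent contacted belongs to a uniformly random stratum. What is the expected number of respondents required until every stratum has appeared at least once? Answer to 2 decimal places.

18.15

The wait to go from k to k+1 distinct strata is geometric with mean 7/(7-k).
E[T] = 7/7 + 7/6 + 7/5 + ... + 7/2 + 7/1 = 7·H_{7}.
H_{7} = 2.593, so E[T] = 18.150.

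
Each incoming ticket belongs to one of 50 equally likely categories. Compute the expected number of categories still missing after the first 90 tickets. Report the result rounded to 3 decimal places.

8.116

For each category, P(unseen after 90) = (49/50)^90 = 0.1623.
By linearity of expectation, E[unseen] = 50·(49/50)^90 = 8.1155.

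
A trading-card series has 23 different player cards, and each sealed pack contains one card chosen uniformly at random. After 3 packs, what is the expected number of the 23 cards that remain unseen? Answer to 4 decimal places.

For each card, P(unseen after 3) = (22/23)^3 = 0.87515.
By linearity of expectation, E[unseen] = 23·(22/23)^3 = 20.12854.

20.1285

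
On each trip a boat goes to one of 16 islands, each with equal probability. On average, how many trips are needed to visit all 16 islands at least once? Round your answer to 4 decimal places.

54.0917

After k distinct islands have appeared, the next trip gives a new one with probability (16-k)/16, so the expected wait for the (k+1)-th is 16/(16-k).
E[T] = 16/16 + 16/15 + 16/14 + ... + 16/2 + 16/1 = 16·H_{16}.
H_{16} = 3.38073, so E[T] = 54.09166.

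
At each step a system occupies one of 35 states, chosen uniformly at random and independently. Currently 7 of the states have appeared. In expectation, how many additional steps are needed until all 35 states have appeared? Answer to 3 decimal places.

The wait to go from k to k+1 distinct states is geometric with mean 35/(35-k).
Sum over k = 7,...,34: E = 35/28 + 35/27 + 35/26 + ... + 35/2 + 35/1 = 137.4510.

137.451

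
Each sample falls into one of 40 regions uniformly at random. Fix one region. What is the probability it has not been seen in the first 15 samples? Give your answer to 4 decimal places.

On each sample the fixed region fails to appear with probability 39/40.
P(still missing after 15) = (39/40)^15 = 0.68402.

0.6840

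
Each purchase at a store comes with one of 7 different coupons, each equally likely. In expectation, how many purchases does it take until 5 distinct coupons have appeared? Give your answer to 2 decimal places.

7.65

Going from k to k+1 distinct takes a geometric number of purchases with mean 7/(7-k).
Sum over k = 0,...,4: E = 7/7 + 7/6 + 7/5 + 7/4 + 7/3 = 7.650.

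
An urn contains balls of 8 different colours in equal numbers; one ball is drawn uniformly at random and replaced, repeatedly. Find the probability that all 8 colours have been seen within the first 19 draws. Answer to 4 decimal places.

0.4783

Let A_i be the event that colour i is missing after 19 draws. By inclusion–exclusion on the A_i,
P(all seen) = Σ_{j=0}^{8} (-1)^j C(8,j)((8-j)/8)^19
= 1.00000 - 0.63277 + 0.11839 - 0.00741 + 0.00013 - 0.00000 + 0.00000 - 0.00000 + 0.00000
= 0.47835.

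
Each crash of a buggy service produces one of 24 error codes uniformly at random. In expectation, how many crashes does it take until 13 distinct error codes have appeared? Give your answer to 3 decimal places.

18.146

With k distinct error codes already seen, the next new one arrives after an expected 24/(24-k) crashes.
Sum over k = 0,...,12: E = 24/24 + 24/23 + 24/22 + ... + 24/13 + 24/12 = 18.1459.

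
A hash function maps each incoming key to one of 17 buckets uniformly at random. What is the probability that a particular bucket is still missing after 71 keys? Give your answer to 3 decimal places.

0.014

On each key the fixed bucket fails to appear with probability 16/17.
P(still missing after 71) = (16/17)^71 = 0.0135.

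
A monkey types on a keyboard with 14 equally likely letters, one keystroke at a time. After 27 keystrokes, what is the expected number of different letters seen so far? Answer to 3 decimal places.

For each letter, P(seen in 27 keystrokes) = 1 - (13/14)^27 = 0.8648.
By linearity of expectation, E[distinct seen] = 14·(1 - (13/14)^27) = 12.1070.

12.107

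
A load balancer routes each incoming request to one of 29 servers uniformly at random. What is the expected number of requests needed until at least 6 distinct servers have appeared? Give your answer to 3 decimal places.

Going from k to k+1 distinct takes a geometric number of requests with mean 29/(29-k).
Sum over k = 0,...,5: E = 29/29 + 29/28 + 29/27 + 29/26 + 29/25 + 29/24 = 6.5935.

6.594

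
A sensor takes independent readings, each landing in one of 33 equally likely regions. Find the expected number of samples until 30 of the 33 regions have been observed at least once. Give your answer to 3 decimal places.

74.430

With k distinct regions already seen, the next new one arrives after an expected 33/(33-k) samples.
Sum over k = 0,...,29: E = 33/33 + 33/32 + 33/31 + ... + 33/5 + 33/4 = 74.4303.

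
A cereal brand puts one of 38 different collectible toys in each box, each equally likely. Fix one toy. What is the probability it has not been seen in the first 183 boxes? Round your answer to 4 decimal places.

0.0076

On each box the fixed toy fails to appear with probability 37/38.
P(still missing after 183) = (37/38)^183 = 0.00759.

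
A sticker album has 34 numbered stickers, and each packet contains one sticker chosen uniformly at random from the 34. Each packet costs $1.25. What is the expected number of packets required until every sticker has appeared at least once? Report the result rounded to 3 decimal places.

Split into phases: going from k distinct to k+1 distinct takes on average 34/(34-k) packets.
E[T] = 34/34 + 34/33 + 34/32 + ... + 34/2 + 34/1 = 34·H_{34}.
H_{34} = 4.1182, so E[T] = 140.0191.

140.019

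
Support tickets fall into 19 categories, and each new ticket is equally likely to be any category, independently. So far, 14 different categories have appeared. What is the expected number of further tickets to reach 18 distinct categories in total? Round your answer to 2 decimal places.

24.38

From k distinct to k+1 distinct takes on average 19/(19-k) tickets.
Sum over k = 14,...,17: E = 19/5 + 19/4 + 19/3 + 19/2 = 24.383.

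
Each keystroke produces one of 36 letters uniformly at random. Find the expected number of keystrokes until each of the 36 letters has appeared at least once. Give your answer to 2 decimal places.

150.28

The wait to go from k to k+1 distinct letters is geometric with mean 36/(36-k).
E[T] = 36/36 + 36/35 + 36/34 + ... + 36/2 + 36/1 = 36·H_{36}.
H_{36} = 4.175, so E[T] = 150.284.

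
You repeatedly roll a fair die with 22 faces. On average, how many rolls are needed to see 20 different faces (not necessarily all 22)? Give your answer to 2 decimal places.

Going from k to k+1 distinct takes a geometric number of rolls with mean 22/(22-k).
Sum over k = 0,...,19: E = 22/22 + 22/21 + 22/20 + ... + 22/4 + 22/3 = 48.198.

48.20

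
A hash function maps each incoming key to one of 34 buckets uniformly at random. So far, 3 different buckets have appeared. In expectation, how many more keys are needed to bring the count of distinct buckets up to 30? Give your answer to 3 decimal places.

The wait to go from k to k+1 distinct buckets is geometric with mean 34/(34-k).
Sum over k = 3,...,29: E = 34/31 + 34/30 + 34/29 + ... + 34/6 + 34/5 = 66.0930.

66.093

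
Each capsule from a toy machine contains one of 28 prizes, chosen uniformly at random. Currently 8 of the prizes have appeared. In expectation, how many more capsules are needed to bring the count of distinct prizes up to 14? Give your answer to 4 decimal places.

With k distinct prizes already seen, the next new one takes an expected 28/(28-k) capsules.
Sum over k = 8,...,13: E = 28/20 + 28/19 + 28/18 + 28/17 + 28/16 + 28/15 = 9.69297.

9.6930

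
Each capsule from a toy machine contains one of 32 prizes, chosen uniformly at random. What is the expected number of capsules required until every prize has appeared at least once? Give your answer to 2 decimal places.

129.87

After k distinct prizes have appeared, the next capsule gives a new one with probability (32-k)/32, so the expected wait for the (k+1)-th is 32/(32-k).
E[T] = 32/32 + 32/31 + 32/30 + ... + 32/2 + 32/1 = 32·H_{32}.
H_{32} = 4.058, so E[T] = 129.872.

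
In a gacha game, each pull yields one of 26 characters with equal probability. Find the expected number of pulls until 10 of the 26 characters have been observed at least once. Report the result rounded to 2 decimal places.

With k distinct characters already seen, the next new one arrives after an expected 26/(26-k) pulls.
Sum over k = 0,...,9: E = 26/26 + 26/25 + 26/24 + ... + 26/18 + 26/17 = 12.316.

12.32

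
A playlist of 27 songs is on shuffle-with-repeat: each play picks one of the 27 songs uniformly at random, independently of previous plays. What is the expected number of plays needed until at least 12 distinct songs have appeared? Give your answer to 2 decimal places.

Going from k to k+1 distinct takes a geometric number of plays with mean 27/(27-k).
Sum over k = 0,...,11: E = 27/27 + 27/26 + 27/25 + ... + 27/17 + 27/16 = 15.477.

15.48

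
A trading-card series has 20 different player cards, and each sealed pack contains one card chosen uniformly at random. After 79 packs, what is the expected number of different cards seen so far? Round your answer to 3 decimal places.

19.652

For each card, P(seen in 79 packs) = 1 - (19/20)^79 = 0.9826.
By linearity of expectation, E[distinct seen] = 20·(1 - (19/20)^79) = 19.6523.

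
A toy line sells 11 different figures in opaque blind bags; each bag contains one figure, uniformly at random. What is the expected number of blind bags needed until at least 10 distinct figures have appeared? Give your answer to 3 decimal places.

Going from k to k+1 distinct takes a geometric number of blind bags with mean 11/(11-k).
Sum over k = 0,...,9: E = 11/11 + 11/10 + 11/9 + ... + 11/3 + 11/2 = 22.2187.

22.219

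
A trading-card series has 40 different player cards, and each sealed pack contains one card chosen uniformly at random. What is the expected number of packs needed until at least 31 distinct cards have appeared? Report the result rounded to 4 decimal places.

Going from k to k+1 distinct takes a geometric number of packs with mean 40/(40-k).
Sum over k = 0,...,30: E = 40/40 + 40/39 + 40/38 + ... + 40/11 + 40/10 = 57.98299.

57.9830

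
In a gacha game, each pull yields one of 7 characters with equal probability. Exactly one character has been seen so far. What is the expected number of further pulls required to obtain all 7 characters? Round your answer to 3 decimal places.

From k distinct to k+1 distinct takes on average 7/(7-k) pulls.
Sum over k = 1,...,6: E = 7/6 + 7/5 + 7/4 + 7/3 + 7/2 + 7/1 = 17.1500.

17.150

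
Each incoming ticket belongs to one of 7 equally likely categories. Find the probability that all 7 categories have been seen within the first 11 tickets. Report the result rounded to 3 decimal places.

0.163

Let A_i be the event that category i is missing after 11 tickets. By inclusion–exclusion on the A_i,
P(all seen) = Σ_{j=0}^{7} (-1)^j C(7,j)((7-j)/7)^11
= 1.0000 - 1.2843 + 0.5186 - 0.0742 + 0.0031 - 0.0000 + 0.0000 - 0.0000
= 0.1631.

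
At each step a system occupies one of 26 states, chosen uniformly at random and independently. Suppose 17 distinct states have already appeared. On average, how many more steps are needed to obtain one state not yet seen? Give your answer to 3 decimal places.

The number of steps until the next new state is geometric with success probability 9/26, so its mean is 26/9.
E = 26/9 = 2.8889.

2.889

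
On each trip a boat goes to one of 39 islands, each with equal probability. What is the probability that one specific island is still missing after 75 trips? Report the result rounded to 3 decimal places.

0.143

On each trip the fixed island fails to appear with probability 38/39.
P(still missing after 75) = (38/39)^75 = 0.1425.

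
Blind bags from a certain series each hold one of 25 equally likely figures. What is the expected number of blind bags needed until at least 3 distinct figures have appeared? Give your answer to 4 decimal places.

With k distinct figures already seen, the next new one arrives after an expected 25/(25-k) blind bags.
Sum over k = 0,...,2: E = 25/25 + 25/24 + 25/23 = 3.12862.

3.1286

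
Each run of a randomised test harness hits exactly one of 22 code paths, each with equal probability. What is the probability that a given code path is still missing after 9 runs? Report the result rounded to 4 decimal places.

0.6579

Each run misses the fixed code path with probability (22-1)/22 = 21/22, independently.
P(still missing after 9) = (21/22)^9 = 0.65791.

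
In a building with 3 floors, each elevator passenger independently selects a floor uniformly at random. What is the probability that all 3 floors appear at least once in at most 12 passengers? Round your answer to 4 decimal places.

By inclusion–exclusion over which floors are missing,
P(all seen) = Σ_{j=0}^{3} (-1)^j C(3,j)((3-j)/3)^12
= 1.00000 - 0.02312 + 0.00001 - 0.00000
= 0.97688.

0.9769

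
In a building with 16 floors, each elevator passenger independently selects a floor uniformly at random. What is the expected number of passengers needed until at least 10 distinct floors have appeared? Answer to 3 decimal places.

With k distinct floors already seen, the next new one arrives after an expected 16/(16-k) passengers.
Sum over k = 0,...,9: E = 16/16 + 16/15 + 16/14 + ... + 16/8 + 16/7 = 14.8917.

14.892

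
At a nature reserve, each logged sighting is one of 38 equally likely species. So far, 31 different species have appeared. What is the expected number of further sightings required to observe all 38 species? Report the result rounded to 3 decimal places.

98.529

From k distinct to k+1 distinct takes on average 38/(38-k) sightings.
Sum over k = 31,...,37: E = 38/7 + 38/6 + 38/5 + ... + 38/2 + 38/1 = 98.5286.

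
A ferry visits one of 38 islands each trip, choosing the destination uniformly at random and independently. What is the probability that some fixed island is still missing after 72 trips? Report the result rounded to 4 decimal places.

0.1466

Each trip misses the fixed island with probability (38-1)/38 = 37/38, independently.
P(still missing after 72) = (37/38)^72 = 0.14659.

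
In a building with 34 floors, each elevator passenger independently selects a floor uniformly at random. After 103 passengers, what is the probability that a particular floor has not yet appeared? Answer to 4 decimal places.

0.0462

On each passenger the fixed floor fails to appear with probability 33/34.
P(still missing after 103) = (33/34)^103 = 0.04620.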